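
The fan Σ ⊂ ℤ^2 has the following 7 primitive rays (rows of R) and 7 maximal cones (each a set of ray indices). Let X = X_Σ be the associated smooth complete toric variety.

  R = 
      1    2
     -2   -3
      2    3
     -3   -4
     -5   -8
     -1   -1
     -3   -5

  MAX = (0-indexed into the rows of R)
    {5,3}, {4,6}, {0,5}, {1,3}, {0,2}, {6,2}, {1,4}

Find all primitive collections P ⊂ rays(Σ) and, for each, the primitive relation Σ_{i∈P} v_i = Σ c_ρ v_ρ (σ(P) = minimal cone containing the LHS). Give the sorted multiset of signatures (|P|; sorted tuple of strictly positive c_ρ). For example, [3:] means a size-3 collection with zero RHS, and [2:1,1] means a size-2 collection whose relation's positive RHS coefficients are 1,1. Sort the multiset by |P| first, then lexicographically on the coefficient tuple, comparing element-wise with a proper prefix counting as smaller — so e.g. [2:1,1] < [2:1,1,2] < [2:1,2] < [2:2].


Minimal non-faces — 14 found among 7 rays, 7 max cones:

  P = {1,2}:  v_{1} + v_{2} = 0  ⟹  sig = [2:]
  P = {0,1}:  v_{0} + v_{1} = v_{5}  ⟹  sig = [2:1]
  P = {0,6}:  v_{0} + v_{6} = v_{1}  ⟹  sig = [2:1]
  P = {1,5}:  v_{1} + v_{5} = v_{3}  ⟹  sig = [2:1]
  P = {1,6}:  v_{1} + v_{6} = v_{4}  ⟹  sig = [2:1]
  P = {2,3}:  v_{2} + v_{3} = v_{5}  ⟹  sig = [2:1]
  P = {2,4}:  v_{2} + v_{4} = v_{6}  ⟹  sig = [2:1]
  P = {2,5}:  v_{2} + v_{5} = v_{0}  ⟹  sig = [2:1]
  P = {0,3}:  v_{0} + v_{3} = 2·v_{5}  ⟹  sig = [2:2]
  P = {0,4}:  v_{0} + v_{4} = 2·v_{1}  ⟹  sig = [2:2]
  P = {5,6}:  v_{5} + v_{6} = 2·v_{1}  ⟹  sig = [2:2]
  P = {3,6}:  v_{3} + v_{6} = 3·v_{1}  ⟹  sig = [2:3]
  P = {4,5}:  v_{4} + v_{5} = 3·v_{1}  ⟹  sig = [2:3]
  P = {3,4}:  v_{3} + v_{4} = 4·v_{1}  ⟹  sig = [2:4]

Hence PRS(X_Σ) =
    |P|=2: 14 collections, coeffs (), (1), (1), (1), (1), (1), (1), (1), (2), (2), (2), (3), (3), (4)


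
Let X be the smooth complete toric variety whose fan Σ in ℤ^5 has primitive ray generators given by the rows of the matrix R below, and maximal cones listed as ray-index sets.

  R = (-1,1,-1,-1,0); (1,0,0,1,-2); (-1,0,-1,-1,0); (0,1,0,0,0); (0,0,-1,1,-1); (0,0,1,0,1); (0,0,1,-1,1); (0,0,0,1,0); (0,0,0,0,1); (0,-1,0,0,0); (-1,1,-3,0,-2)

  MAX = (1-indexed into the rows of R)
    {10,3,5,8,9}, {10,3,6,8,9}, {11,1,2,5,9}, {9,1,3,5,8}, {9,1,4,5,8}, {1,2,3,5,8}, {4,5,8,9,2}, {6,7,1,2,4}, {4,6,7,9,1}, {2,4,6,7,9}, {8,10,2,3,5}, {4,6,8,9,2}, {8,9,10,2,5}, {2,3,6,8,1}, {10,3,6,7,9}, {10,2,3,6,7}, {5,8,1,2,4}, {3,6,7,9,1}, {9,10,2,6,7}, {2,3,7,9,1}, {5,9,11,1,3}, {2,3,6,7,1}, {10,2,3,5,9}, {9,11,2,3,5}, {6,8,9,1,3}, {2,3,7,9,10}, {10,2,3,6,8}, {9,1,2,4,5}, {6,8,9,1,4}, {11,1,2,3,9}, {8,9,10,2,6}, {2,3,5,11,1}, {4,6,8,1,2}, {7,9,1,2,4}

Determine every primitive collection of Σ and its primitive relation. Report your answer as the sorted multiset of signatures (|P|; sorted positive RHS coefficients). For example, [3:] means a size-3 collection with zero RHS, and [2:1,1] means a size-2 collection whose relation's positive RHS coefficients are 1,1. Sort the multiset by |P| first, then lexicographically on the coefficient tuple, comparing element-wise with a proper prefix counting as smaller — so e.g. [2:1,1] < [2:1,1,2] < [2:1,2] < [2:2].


Δ(Σ) — 11 vertices, 16 min non-faces:

  P = {4,10}:  v_{4} + v_{10} = 0  ⇒ sig = [2:]
  P = {5,7}:  v_{5} + v_{7} = 0  ⇒ sig = [2:]
  P = {1,10}:  v_{1} + v_{10} = v_{3}  ⇒ sig = [2:1]
  P = {3,4}:  v_{3} + v_{4} = v_{1}  ⇒ sig = [2:1]
  P = {5,6}:  v_{5} + v_{6} = v_{8}  ⇒ sig = [2:1]
  P = {7,8}:  v_{7} + v_{8} = v_{6}  ⇒ sig = [2:1]
  P = {6,11}:  v_{6} + v_{11} = v_{1} + v_{5}  ⇒ sig = [2:1,1]
  P = {7,11}:  v_{7} + v_{11} = v_{1} + v_{2} + v_{3} + v_{9}  ⇒ sig = [2:1,1,1,1]
  P = {4,11}:  v_{4} + v_{11} = 2·v_{1} + v_{2} + v_{5} + v_{9}  ⇒ sig = [2:1,1,1,2]
  P = {10,11}:  v_{10} + v_{11} = v_{2} + 2·v_{3} + v_{5} + v_{9}  ⇒ sig = [2:1,1,1,2]
  P = {8,11}:  v_{8} + v_{11} = v_{1} + 2·v_{5}  ⇒ sig = [2:1,2]
  P = {2,3,6,9}:  v_{2} + v_{3} + v_{6} + v_{9} = 0  ⇒ sig = [4:]
  P = {1,2,6,9}:  v_{1} + v_{2} + v_{6} + v_{9} = v_{4}  ⇒ sig = [4:1]
  P = {2,3,8,9}:  v_{2} + v_{3} + v_{8} + v_{9} = v_{5}  ⇒ sig = [4:1]
  P = {1,2,8,9}:  v_{1} + v_{2} + v_{8} + v_{9} = v_{4} + v_{5}  ⇒ sig = [4:1,1]
  P = {1,2,3,5,9}:  v_{1} + v_{2} + v_{3} + v_{5} + v_{9} = v_{11}  ⇒ sig = [5:1]

so the primitive-relation signature multiset is
[[2:], [2:], [2:1], [2:1], [2:1], [2:1], [2:1,1], [2:1,1,1,1], [2:1,1,1,2], [2:1,1,1,2], [2:1,2], [4:], [4:1], [4:1], [4:1,1], [5:1]]


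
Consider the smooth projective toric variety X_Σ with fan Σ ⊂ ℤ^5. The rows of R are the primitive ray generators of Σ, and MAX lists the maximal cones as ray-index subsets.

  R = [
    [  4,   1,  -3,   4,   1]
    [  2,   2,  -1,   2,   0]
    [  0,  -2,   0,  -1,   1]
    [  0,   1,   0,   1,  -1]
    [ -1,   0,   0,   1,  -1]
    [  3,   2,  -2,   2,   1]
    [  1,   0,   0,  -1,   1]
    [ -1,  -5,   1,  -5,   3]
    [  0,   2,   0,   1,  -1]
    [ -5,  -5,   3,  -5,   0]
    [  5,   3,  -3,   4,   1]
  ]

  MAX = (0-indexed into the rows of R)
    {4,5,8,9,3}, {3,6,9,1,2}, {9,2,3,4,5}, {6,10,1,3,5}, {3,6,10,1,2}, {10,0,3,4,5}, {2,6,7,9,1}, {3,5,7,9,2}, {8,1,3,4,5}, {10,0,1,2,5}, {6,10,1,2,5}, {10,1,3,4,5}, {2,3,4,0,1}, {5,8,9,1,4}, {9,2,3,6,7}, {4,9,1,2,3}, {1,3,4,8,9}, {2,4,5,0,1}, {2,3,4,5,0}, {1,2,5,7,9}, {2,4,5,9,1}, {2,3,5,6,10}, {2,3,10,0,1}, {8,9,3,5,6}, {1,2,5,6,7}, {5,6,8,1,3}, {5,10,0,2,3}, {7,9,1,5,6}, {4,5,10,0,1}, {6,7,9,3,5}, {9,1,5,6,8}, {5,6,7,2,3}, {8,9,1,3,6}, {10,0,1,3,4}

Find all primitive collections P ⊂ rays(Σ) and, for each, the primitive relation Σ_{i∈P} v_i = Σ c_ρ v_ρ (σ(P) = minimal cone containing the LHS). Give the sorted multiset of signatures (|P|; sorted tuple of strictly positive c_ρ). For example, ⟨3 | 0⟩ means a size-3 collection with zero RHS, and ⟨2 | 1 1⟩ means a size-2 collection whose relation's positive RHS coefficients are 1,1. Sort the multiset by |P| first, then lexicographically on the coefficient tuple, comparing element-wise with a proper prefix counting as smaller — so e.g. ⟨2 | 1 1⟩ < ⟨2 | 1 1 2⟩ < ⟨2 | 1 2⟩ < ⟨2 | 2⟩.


Δ(Σ) — 11 vertices, 17 min non-faces:

  P = {2,8}:  v_{2} + v_{8} = 0  ⇒ sig = ⟨2 | 0⟩
  P = {4,6}:  v_{4} + v_{6} = 0  ⇒ sig = ⟨2 | 0⟩
  P = {9,10}:  v_{9} + v_{10} = v_{2}  ⇒ sig = ⟨2 | 1⟩
  P = {0,6}:  v_{0} + v_{6} = v_{2} + v_{10}  ⇒ sig = ⟨2 | 1 1⟩
  P = {0,8}:  v_{0} + v_{8} = v_{4} + v_{10}  ⇒ sig = ⟨2 | 1 1⟩
  P = {4,7}:  v_{4} + v_{7} = v_{2} + v_{5} + v_{9}  ⇒ sig = ⟨2 | 1 1 1⟩
  P = {7,8}:  v_{7} + v_{8} = v_{5} + v_{6} + v_{9}  ⇒ sig = ⟨2 | 1 1 1⟩
  P = {8,10}:  v_{8} + v_{10} = v_{1} + v_{3} + v_{5}  ⇒ sig = ⟨2 | 1 1 1⟩
  P = {7,10}:  v_{7} + v_{10} = 2·v_{2} + v_{5} + v_{6}  ⇒ sig = ⟨2 | 1 1 2⟩
  P = {0,9}:  v_{0} + v_{9} = 2·v_{2} + v_{4}  ⇒ sig = ⟨2 | 1 2⟩
  P = {0,7}:  v_{0} + v_{7} = 3·v_{2} + v_{5}  ⇒ sig = ⟨2 | 1 3⟩
  P = {2,4,10}:  v_{2} + v_{4} + v_{10} = v_{0}  ⇒ sig = ⟨3 | 1⟩
  P = {1,3,7}:  v_{1} + v_{3} + v_{7} = v_{2} + v_{6}  ⇒ sig = ⟨3 | 1 1⟩
  P = {1,3,5,9}:  v_{1} + v_{3} + v_{5} + v_{9} = 0  ⇒ sig = ⟨4 | 0⟩
  P = {1,2,3,5}:  v_{1} + v_{2} + v_{3} + v_{5} = v_{10}  ⇒ sig = ⟨4 | 1⟩
  P = {2,5,6,9}:  v_{2} + v_{5} + v_{6} + v_{9} = v_{7}  ⇒ sig = ⟨4 | 1⟩
  P = {0,1,3,5}:  v_{0} + v_{1} + v_{3} + v_{5} = v_{4} + 2·v_{10}  ⇒ sig = ⟨4 | 1 2⟩

Sorted signature multiset PRS(X):
    ⟨2 | 0⟩
    ⟨2 | 0⟩
    ⟨2 | 1⟩
    ⟨2 | 1 1⟩
    ⟨2 | 1 1⟩
    ⟨2 | 1 1 1⟩
    ⟨2 | 1 1 1⟩
    ⟨2 | 1 1 1⟩
    ⟨2 | 1 1 2⟩
    ⟨2 | 1 2⟩
    ⟨2 | 1 3⟩
    ⟨3 | 1⟩
    ⟨3 | 1 1⟩
    ⟨4 | 0⟩
    ⟨4 | 1⟩
    ⟨4 | 1⟩
    ⟨4 | 1 2⟩


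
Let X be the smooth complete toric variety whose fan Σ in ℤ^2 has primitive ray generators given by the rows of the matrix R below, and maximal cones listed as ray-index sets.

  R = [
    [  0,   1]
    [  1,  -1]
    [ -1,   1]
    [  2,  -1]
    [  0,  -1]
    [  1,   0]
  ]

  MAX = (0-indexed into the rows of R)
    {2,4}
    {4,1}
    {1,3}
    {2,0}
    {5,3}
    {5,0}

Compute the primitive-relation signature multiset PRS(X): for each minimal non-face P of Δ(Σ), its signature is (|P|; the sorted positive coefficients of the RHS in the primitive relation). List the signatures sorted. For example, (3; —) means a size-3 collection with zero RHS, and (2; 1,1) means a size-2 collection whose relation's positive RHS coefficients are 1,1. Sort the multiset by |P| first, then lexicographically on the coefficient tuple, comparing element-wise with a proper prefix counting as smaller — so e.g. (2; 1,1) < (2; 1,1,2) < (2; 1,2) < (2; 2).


Primitive collections (9):

  P={0,4}:  v_{0} + v_{4} = 0  →  sig = (2; —)
  P={1,2}:  v_{1} + v_{2} = 0  →  sig = (2; —)
  P={0,1}:  v_{0} + v_{1} = v_{5}  →  sig = (2; 1)
  P={1,5}:  v_{1} + v_{5} = v_{3}  →  sig = (2; 1)
  P={2,3}:  v_{2} + v_{3} = v_{5}  →  sig = (2; 1)
  P={2,5}:  v_{2} + v_{5} = v_{0}  →  sig = (2; 1)
  P={4,5}:  v_{4} + v_{5} = v_{1}  →  sig = (2; 1)
  P={0,3}:  v_{0} + v_{3} = 2·v_{5}  →  sig = (2; 2)
  P={3,4}:  v_{3} + v_{4} = 2·v_{1}  →  sig = (2; 2)

Sorted signature multiset PRS(X):
[(2; —), (2; —), (2; 1), (2; 1), (2; 1), (2; 1), (2; 1), (2; 2), (2; 2)]


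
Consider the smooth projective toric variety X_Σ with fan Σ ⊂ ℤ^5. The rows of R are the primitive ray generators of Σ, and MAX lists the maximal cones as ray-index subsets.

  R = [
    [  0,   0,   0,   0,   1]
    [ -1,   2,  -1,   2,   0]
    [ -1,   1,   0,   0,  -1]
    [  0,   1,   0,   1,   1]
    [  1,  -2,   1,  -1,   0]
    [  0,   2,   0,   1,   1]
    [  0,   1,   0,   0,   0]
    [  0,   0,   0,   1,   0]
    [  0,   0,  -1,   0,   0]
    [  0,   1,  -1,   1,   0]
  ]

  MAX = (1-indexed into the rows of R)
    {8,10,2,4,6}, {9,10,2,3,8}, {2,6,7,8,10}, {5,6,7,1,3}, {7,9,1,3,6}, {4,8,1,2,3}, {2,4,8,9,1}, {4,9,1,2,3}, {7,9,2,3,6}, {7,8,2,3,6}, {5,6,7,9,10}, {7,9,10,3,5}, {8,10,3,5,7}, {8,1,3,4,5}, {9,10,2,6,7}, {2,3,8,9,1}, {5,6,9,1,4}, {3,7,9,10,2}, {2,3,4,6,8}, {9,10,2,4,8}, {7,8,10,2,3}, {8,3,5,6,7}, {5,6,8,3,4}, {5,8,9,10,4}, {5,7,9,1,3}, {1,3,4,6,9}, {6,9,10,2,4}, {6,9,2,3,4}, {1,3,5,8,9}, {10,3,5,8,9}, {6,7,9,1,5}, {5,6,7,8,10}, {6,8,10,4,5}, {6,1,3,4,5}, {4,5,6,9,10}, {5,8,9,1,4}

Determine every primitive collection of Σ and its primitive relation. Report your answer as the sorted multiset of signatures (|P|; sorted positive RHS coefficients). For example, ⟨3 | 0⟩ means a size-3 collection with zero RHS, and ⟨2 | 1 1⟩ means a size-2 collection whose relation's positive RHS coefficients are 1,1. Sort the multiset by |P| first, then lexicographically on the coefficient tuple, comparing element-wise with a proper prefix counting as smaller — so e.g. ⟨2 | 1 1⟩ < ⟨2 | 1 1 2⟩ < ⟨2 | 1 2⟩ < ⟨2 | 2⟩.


Σ has 14 primitive collections:

  P = {2,5}:  v_{2} + v_{5} = v_{8} — sig = ⟨2 | 1⟩
  P = {4,7}:  v_{4} + v_{7} = v_{6} — sig = ⟨2 | 1⟩
  P = {1,10}:  v_{1} + v_{10} = v_{4} + v_{9} — sig = ⟨2 | 1 1⟩
  P = {1,7,8}:  v_{1} + v_{7} + v_{8} = v_{4} — sig = ⟨3 | 1⟩
  P = {7,8,9}:  v_{7} + v_{8} + v_{9} = v_{10} — sig = ⟨3 | 1⟩
  P = {3,4,10}:  v_{3} + v_{4} + v_{10} = v_{2} + v_{7} — sig = ⟨3 | 1 1⟩
  P = {6,8,9}:  v_{6} + v_{8} + v_{9} = v_{4} + v_{10} — sig = ⟨3 | 1 1⟩
  P = {1,2,7}:  v_{1} + v_{2} + v_{7} = v_{3} + 2·v_{4} + v_{9} — sig = ⟨3 | 1 1 2⟩
  P = {1,2,6}:  v_{1} + v_{2} + v_{6} = v_{3} + 3·v_{4} + v_{9} — sig = ⟨3 | 1 1 3⟩
  P = {3,6,10}:  v_{3} + v_{6} + v_{10} = v_{2} + 2·v_{7} — sig = ⟨3 | 1 2⟩
  P = {1,6,8}:  v_{1} + v_{6} + v_{8} = 2·v_{4} — sig = ⟨3 | 2⟩
  P = {3,4,5,9}:  v_{3} + v_{4} + v_{5} + v_{9} = 0 — sig = ⟨4 | 0⟩
  P = {3,4,8,9}:  v_{3} + v_{4} + v_{8} + v_{9} = v_{2} — sig = ⟨4 | 1⟩
  P = {3,5,6,9}:  v_{3} + v_{5} + v_{6} + v_{9} = v_{7} — sig = ⟨4 | 1⟩

Hence PRS(X_Σ) =
    ⟨2 | 1⟩
    ⟨2 | 1⟩
    ⟨2 | 1 1⟩
    ⟨3 | 1⟩
    ⟨3 | 1⟩
    ⟨3 | 1 1⟩
    ⟨3 | 1 1⟩
    ⟨3 | 1 1 2⟩
    ⟨3 | 1 1 3⟩
    ⟨3 | 1 2⟩
    ⟨3 | 2⟩
    ⟨4 | 0⟩
    ⟨4 | 1⟩
    ⟨4 | 1⟩


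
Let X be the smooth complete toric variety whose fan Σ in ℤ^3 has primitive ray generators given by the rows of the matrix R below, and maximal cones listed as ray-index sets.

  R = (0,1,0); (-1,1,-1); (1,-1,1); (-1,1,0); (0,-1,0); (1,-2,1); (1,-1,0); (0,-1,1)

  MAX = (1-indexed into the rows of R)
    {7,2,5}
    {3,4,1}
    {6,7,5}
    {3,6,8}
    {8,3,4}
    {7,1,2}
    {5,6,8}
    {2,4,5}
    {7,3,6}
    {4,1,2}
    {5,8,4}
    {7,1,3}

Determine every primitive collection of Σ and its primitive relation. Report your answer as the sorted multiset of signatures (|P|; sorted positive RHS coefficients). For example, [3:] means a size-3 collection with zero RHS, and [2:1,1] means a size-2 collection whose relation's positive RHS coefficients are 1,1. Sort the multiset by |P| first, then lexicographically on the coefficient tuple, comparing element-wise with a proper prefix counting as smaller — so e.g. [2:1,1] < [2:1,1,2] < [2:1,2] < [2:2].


Minimal non-faces — 10 found among 8 rays, 12 max cones:

  • {1,5}:  v_{1} + v_{5} = 0  ⟹  sig = [2:]
  • {2,3}:  v_{2} + v_{3} = 0  ⟹  sig = [2:]
  • {4,7}:  v_{4} + v_{7} = 0  ⟹  sig = [2:]
  • {1,6}:  v_{1} + v_{6} = v_{3}  ⟹  sig = [2:1]
  • {2,6}:  v_{2} + v_{6} = v_{5}  ⟹  sig = [2:1]
  • {3,5}:  v_{3} + v_{5} = v_{6}  ⟹  sig = [2:1]
  • {4,6}:  v_{4} + v_{6} = v_{8}  ⟹  sig = [2:1]
  • {7,8}:  v_{7} + v_{8} = v_{6}  ⟹  sig = [2:1]
  • {1,8}:  v_{1} + v_{8} = v_{3} + v_{4}  ⟹  sig = [2:1,1]
  • {2,8}:  v_{2} + v_{8} = v_{4} + v_{5}  ⟹  sig = [2:1,1]

so the primitive-relation signature multiset is
{ [2:] ×3,  [2:1] ×5,  [2:1,1] ×2 }


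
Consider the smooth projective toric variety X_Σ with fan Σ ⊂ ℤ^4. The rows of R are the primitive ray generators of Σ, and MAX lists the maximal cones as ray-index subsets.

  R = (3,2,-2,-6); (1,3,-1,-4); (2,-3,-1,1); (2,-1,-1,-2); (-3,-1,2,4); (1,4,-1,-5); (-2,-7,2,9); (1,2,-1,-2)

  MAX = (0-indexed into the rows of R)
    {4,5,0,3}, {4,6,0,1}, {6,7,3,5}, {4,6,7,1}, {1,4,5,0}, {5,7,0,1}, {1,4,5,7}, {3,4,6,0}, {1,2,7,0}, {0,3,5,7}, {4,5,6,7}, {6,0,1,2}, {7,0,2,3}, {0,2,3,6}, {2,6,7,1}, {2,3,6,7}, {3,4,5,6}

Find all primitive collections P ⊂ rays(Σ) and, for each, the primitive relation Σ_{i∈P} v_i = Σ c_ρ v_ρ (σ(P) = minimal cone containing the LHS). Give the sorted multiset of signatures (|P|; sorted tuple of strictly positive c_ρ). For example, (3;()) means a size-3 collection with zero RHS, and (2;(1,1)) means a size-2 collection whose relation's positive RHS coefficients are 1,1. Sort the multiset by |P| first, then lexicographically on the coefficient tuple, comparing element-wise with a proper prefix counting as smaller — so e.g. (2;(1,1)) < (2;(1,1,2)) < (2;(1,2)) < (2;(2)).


The 8 primitive collections of Σ (r=8, n=4):

  • {1,3}:  v_{1} + v_{3} = v_{0} — sig = (2;(1))
  • {2,4}:  v_{2} + v_{4} = v_{1} + v_{6} — sig = (2;(1,1))
  • {2,5}:  v_{2} + v_{5} = v_{3} + v_{7} — sig = (2;(1,1))
  • {1,5,6}:  v_{1} + v_{5} + v_{6} = 0 — sig = (3;())
  • {3,4,7}:  v_{3} + v_{4} + v_{7} = 0 — sig = (3;())
  • {0,4,7}:  v_{0} + v_{4} + v_{7} = v_{1} — sig = (3;(1))
  • {0,5,6}:  v_{0} + v_{5} + v_{6} = v_{3} — sig = (3;(1))
  • {0,6,7}:  v_{0} + v_{6} + v_{7} = v_{2} — sig = (3;(1))

so the primitive-relation signature multiset is
[(2;(1)), (2;(1,1)), (2;(1,1)), (3;()), (3;()), (3;(1)), (3;(1)), (3;(1))]


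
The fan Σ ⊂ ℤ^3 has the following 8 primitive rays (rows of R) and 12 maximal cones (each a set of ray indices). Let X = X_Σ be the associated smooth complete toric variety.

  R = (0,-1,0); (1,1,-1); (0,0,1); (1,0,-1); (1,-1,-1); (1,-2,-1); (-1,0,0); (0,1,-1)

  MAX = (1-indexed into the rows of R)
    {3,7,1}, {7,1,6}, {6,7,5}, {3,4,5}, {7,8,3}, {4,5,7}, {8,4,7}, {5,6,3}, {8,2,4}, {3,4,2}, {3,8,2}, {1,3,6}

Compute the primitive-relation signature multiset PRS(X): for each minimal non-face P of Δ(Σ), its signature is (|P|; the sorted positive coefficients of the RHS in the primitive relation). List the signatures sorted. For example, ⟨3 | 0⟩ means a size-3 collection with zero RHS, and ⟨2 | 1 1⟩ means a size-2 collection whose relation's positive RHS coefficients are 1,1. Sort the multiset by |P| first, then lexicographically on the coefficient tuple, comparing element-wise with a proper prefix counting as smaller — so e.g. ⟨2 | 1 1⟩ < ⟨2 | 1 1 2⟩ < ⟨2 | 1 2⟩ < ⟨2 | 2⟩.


Primitive collections (14):

  • {1,2}:  v_{1} + v_{2} = v_{4}  so sig = ⟨2 | 1⟩
  • {1,4}:  v_{1} + v_{4} = v_{5}  so sig = ⟨2 | 1⟩
  • {1,5}:  v_{1} + v_{5} = v_{6}  so sig = ⟨2 | 1⟩
  • {2,7}:  v_{2} + v_{7} = v_{8}  so sig = ⟨2 | 1⟩
  • {1,8}:  v_{1} + v_{8} = v_{4} + v_{7}  so sig = ⟨2 | 1 1⟩
  • {2,6}:  v_{2} + v_{6} = v_{4} + v_{5}  so sig = ⟨2 | 1 1⟩
  • {6,8}:  v_{6} + v_{8} = v_{4} + v_{5} + v_{7}  so sig = ⟨2 | 1 1 1⟩
  • {5,8}:  v_{5} + v_{8} = 2·v_{4} + v_{7}  so sig = ⟨2 | 1 2⟩
  • {2,5}:  v_{2} + v_{5} = 2·v_{4}  so sig = ⟨2 | 2⟩
  • {4,6}:  v_{4} + v_{6} = 2·v_{5}  so sig = ⟨2 | 2⟩
  • {3,4,7}:  v_{3} + v_{4} + v_{7} = 0  so sig = ⟨3 | 0⟩
  • {3,4,8}:  v_{3} + v_{4} + v_{8} = v_{2}  so sig = ⟨3 | 1⟩
  • {3,5,7}:  v_{3} + v_{5} + v_{7} = v_{1}  so sig = ⟨3 | 1⟩
  • {3,6,7}:  v_{3} + v_{6} + v_{7} = 2·v_{1}  so sig = ⟨3 | 2⟩

so the primitive-relation signature multiset is
[⟨2 | 1⟩, ⟨2 | 1⟩, ⟨2 | 1⟩, ⟨2 | 1⟩, ⟨2 | 1 1⟩, ⟨2 | 1 1⟩, ⟨2 | 1 1 1⟩, ⟨2 | 1 2⟩, ⟨2 | 2⟩, ⟨2 | 2⟩, ⟨3 | 0⟩, ⟨3 | 1⟩, ⟨3 | 1⟩, ⟨3 | 2⟩]


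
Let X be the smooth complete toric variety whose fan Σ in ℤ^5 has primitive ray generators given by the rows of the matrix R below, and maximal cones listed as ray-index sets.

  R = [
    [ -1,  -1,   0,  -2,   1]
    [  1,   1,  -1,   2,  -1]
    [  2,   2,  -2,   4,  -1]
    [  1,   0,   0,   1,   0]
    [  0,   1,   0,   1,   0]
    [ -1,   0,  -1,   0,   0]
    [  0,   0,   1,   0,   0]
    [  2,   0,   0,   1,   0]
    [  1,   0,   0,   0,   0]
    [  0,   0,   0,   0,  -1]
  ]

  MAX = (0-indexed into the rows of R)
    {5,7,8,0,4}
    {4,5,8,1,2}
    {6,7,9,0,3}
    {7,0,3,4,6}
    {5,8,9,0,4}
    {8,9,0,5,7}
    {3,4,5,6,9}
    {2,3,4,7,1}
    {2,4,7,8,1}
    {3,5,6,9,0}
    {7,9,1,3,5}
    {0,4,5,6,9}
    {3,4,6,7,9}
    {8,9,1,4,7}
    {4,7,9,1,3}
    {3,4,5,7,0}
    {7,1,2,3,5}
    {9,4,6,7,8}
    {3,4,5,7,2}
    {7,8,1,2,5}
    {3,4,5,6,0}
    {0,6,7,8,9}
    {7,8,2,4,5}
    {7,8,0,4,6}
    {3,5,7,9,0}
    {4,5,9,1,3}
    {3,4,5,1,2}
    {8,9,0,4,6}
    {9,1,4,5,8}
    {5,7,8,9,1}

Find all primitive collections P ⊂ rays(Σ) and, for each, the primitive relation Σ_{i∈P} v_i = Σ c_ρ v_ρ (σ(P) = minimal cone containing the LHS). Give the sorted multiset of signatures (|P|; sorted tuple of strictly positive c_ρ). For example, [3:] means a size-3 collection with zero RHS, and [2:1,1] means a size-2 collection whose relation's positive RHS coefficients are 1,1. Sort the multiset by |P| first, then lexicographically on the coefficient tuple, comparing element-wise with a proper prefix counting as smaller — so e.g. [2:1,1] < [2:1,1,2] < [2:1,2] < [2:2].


The 12 primitive collections of Σ (r=10, n=5):

  {3,8}:  v_{3} + v_{8} = v_{7} — sig = [2:1]
  {0,1}:  v_{0} + v_{1} = v_{5} + v_{8} — sig = [2:1,1]
  {1,6}:  v_{1} + v_{6} = v_{3} + v_{4} + v_{9} — sig = [2:1,1,1]
  {2,6}:  v_{2} + v_{6} = v_{1} + v_{3} + v_{4} — sig = [2:1,1,1]
  {0,2}:  v_{0} + v_{2} = v_{4} + 2·v_{5} + v_{7} + v_{8} — sig = [2:1,1,1,2]
  {2,9}:  v_{2} + v_{9} = 2·v_{1} — sig = [2:2]
  {5,6,8}:  v_{5} + v_{6} + v_{8} = 0 — sig = [3:]
  {5,6,7}:  v_{5} + v_{6} + v_{7} = v_{3} — sig = [3:1]
  {0,3,4,9}:  v_{0} + v_{3} + v_{4} + v_{9} = 0 — sig = [4:]
  {0,4,7,9}:  v_{0} + v_{4} + v_{7} + v_{9} = v_{8} — sig = [4:1]
  {1,4,5,7}:  v_{1} + v_{4} + v_{5} + v_{7} = v_{2} — sig = [4:1]
  {4,5,7,9}:  v_{4} + v_{5} + v_{7} + v_{9} = v_{1} — sig = [4:1]

so the primitive-relation signature multiset is
{ [2:1],  [2:1,1],  [2:1,1,1] ×2,  [2:1,1,1,2],  [2:2],  [3:],  [3:1],  [4:],  [4:1] ×3 }


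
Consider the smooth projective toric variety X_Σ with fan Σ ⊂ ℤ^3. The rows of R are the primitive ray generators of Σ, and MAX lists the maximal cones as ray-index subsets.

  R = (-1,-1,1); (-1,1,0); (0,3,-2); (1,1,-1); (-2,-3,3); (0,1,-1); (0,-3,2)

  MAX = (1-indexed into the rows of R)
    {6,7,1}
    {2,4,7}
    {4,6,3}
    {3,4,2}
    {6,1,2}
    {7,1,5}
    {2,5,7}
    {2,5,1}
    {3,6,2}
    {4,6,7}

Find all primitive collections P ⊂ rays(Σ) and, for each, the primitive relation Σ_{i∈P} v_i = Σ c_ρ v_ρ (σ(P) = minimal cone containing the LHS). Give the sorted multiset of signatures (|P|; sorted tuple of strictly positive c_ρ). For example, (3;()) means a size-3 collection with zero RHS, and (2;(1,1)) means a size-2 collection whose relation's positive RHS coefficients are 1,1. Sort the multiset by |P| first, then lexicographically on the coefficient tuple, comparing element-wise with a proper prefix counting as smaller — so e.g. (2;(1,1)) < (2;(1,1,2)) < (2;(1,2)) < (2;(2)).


9 minimal non-faces of Δ(Σ) (on 7 rays):

  P = {1,4}:  v_{1} + v_{4} = 0  →  sig = (2;())
  P = {3,7}:  v_{3} + v_{7} = 0  →  sig = (2;())
  P = {1,3}:  v_{1} + v_{3} = v_{2} + v_{6}  →  sig = (2;(1,1))
  P = {3,5}:  v_{3} + v_{5} = v_{1} + v_{2}  →  sig = (2;(1,1))
  P = {4,5}:  v_{4} + v_{5} = v_{2} + v_{7}  →  sig = (2;(1,1))
  P = {5,6}:  v_{5} + v_{6} = 2·v_{1}  →  sig = (2;(2))
  P = {1,2,7}:  v_{1} + v_{2} + v_{7} = v_{5}  →  sig = (3;(1))
  P = {2,4,6}:  v_{2} + v_{4} + v_{6} = v_{3}  →  sig = (3;(1))
  P = {2,6,7}:  v_{2} + v_{6} + v_{7} = v_{1}  →  sig = (3;(1))

Signatures (|P|; sorted positive RHS coefficients), sorted:
{ (2;()) ×2,  (2;(1,1)) ×3,  (2;(2)),  (3;(1)) ×3 }


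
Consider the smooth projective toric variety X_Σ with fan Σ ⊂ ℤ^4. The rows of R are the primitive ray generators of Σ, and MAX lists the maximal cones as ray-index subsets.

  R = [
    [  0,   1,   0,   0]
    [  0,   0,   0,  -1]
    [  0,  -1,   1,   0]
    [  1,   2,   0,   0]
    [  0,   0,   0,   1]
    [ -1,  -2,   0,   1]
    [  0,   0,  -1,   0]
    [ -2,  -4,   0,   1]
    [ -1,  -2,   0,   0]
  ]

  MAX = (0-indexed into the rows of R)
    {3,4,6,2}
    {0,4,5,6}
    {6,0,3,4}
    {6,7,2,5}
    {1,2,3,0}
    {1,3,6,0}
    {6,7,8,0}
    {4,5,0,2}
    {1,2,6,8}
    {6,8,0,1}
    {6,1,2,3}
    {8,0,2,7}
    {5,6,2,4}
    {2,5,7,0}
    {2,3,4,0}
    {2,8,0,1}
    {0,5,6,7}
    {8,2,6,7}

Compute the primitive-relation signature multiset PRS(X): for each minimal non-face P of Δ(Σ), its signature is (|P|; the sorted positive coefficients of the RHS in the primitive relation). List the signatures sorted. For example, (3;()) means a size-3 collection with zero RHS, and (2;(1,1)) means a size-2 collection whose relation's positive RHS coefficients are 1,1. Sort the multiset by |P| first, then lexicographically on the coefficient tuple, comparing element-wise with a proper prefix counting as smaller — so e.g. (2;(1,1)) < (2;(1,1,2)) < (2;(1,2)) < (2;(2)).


Primitive collections (10):

  • {1,4}:  v_{1} + v_{4} = 0  ⇒ sig = (2;())
  • {3,8}:  v_{3} + v_{8} = 0  ⇒ sig = (2;())
  • {1,5}:  v_{1} + v_{5} = v_{8}  ⇒ sig = (2;(1))
  • {3,5}:  v_{3} + v_{5} = v_{4}  ⇒ sig = (2;(1))
  • {3,7}:  v_{3} + v_{7} = v_{5}  ⇒ sig = (2;(1))
  • {4,8}:  v_{4} + v_{8} = v_{5}  ⇒ sig = (2;(1))
  • {5,8}:  v_{5} + v_{8} = v_{7}  ⇒ sig = (2;(1))
  • {1,7}:  v_{1} + v_{7} = 2·v_{8}  ⇒ sig = (2;(2))
  • {4,7}:  v_{4} + v_{7} = 2·v_{5}  ⇒ sig = (2;(2))
  • {0,2,6}:  v_{0} + v_{2} + v_{6} = 0  ⇒ sig = (3;())

Hence PRS(X_Σ) =
{ (2;()) ×2,  (2;(1)) ×5,  (2;(2)) ×2,  (3;()) }


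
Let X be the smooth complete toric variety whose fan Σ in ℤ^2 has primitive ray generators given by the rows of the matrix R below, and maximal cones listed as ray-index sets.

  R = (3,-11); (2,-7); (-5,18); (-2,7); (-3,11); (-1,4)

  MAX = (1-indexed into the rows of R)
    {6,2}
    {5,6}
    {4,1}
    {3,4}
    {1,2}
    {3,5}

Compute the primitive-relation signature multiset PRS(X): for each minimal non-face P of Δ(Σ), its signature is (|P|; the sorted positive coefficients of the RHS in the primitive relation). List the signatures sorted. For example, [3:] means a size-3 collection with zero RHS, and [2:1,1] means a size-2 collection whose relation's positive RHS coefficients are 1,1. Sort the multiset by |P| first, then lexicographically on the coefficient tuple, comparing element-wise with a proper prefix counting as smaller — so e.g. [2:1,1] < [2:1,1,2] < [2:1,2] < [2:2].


9 minimal non-faces of Δ(Σ) (on 6 rays):

  P = {1,5}:  v_{1} + v_{5} = 0  ⇒ sig = [2:]
  P = {2,4}:  v_{2} + v_{4} = 0  ⇒ sig = [2:]
  P = {1,3}:  v_{1} + v_{3} = v_{4}  ⇒ sig = [2:1]
  P = {1,6}:  v_{1} + v_{6} = v_{2}  ⇒ sig = [2:1]
  P = {2,3}:  v_{2} + v_{3} = v_{5}  ⇒ sig = [2:1]
  P = {2,5}:  v_{2} + v_{5} = v_{6}  ⇒ sig = [2:1]
  P = {4,5}:  v_{4} + v_{5} = v_{3}  ⇒ sig = [2:1]
  P = {4,6}:  v_{4} + v_{6} = v_{5}  ⇒ sig = [2:1]
  P = {3,6}:  v_{3} + v_{6} = 2·v_{5}  ⇒ sig = [2:2]

Signatures (|P|; sorted positive RHS coefficients), sorted:
    |P|=2: 9 collections, coeffs (), (), (1), (1), (1), (1), (1), (1), (2)


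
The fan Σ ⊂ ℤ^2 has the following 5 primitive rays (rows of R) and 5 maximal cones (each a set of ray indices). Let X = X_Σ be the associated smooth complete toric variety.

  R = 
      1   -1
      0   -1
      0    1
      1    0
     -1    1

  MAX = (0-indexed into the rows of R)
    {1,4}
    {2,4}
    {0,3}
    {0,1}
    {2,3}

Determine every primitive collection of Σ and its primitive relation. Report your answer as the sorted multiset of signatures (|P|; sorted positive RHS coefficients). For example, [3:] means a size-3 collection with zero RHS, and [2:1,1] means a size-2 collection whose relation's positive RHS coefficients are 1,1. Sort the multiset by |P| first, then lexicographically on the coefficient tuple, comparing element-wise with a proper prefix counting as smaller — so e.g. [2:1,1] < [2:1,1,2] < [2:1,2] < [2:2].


5 collections generate NE(X_Σ); each relation:

  {0,4}:  v_{0} + v_{4} = 0 — sig = [2:]
  {1,2}:  v_{1} + v_{2} = 0 — sig = [2:]
  {0,2}:  v_{0} + v_{2} = v_{3} — sig = [2:1]
  {1,3}:  v_{1} + v_{3} = v_{0} — sig = [2:1]
  {3,4}:  v_{3} + v_{4} = v_{2} — sig = [2:1]

Hence PRS(X_Σ) =
    [2:]
    [2:]
    [2:1]
    [2:1]
    [2:1]


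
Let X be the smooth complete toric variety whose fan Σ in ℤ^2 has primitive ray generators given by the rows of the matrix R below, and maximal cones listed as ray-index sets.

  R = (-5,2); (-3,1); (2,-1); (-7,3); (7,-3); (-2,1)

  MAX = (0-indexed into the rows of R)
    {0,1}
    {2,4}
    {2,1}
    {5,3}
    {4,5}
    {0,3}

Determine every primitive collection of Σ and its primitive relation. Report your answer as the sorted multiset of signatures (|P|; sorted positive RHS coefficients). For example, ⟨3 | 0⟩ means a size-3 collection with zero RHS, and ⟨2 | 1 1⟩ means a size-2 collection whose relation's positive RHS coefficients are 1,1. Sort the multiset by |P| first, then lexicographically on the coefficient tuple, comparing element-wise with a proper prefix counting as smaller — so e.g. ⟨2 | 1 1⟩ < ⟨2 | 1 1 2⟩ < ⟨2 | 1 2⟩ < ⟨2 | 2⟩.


9 collections generate NE(X_Σ); each relation:

  P = {2,5}:  v_{2} + v_{5} = 0  ⟹  sig = ⟨2 | 0⟩
  P = {3,4}:  v_{3} + v_{4} = 0  ⟹  sig = ⟨2 | 0⟩
  P = {0,2}:  v_{0} + v_{2} = v_{1}  ⟹  sig = ⟨2 | 1⟩
  P = {0,4}:  v_{0} + v_{4} = v_{2}  ⟹  sig = ⟨2 | 1⟩
  P = {0,5}:  v_{0} + v_{5} = v_{3}  ⟹  sig = ⟨2 | 1⟩
  P = {1,5}:  v_{1} + v_{5} = v_{0}  ⟹  sig = ⟨2 | 1⟩
  P = {2,3}:  v_{2} + v_{3} = v_{0}  ⟹  sig = ⟨2 | 1⟩
  P = {1,3}:  v_{1} + v_{3} = 2·v_{0}  ⟹  sig = ⟨2 | 2⟩
  P = {1,4}:  v_{1} + v_{4} = 2·v_{2}  ⟹  sig = ⟨2 | 2⟩

Sorted signature multiset PRS(X):
{ ⟨2 | 0⟩ ×2,  ⟨2 | 1⟩ ×5,  ⟨2 | 2⟩ ×2 }


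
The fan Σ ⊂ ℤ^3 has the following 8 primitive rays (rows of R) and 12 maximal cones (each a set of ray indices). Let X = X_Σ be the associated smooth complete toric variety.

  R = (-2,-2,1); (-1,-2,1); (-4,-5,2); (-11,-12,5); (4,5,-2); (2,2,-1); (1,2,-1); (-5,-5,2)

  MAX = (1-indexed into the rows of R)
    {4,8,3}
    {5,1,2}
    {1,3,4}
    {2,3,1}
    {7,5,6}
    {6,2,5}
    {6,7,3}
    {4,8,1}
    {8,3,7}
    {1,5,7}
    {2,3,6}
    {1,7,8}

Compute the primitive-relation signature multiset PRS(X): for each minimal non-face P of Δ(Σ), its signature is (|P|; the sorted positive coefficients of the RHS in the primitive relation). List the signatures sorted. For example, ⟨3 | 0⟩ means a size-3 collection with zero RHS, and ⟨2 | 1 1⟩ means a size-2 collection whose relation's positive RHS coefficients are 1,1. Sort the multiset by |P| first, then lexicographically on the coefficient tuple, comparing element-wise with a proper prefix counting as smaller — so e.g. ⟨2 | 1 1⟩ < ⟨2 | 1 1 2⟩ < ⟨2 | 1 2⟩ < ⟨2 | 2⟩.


The 12 primitive collections of Σ (r=8, n=3):

  P={1,6}:  v_{1} + v_{6} = 0  ⇒ sig = ⟨2 | 0⟩
  P={2,7}:  v_{2} + v_{7} = 0  ⇒ sig = ⟨2 | 0⟩
  P={3,5}:  v_{3} + v_{5} = 0  ⇒ sig = ⟨2 | 0⟩
  P={2,8}:  v_{2} + v_{8} = v_{1} + v_{3}  ⇒ sig = ⟨2 | 1 1⟩
  P={4,5}:  v_{4} + v_{5} = v_{1} + v_{8}  ⇒ sig = ⟨2 | 1 1⟩
  P={4,6}:  v_{4} + v_{6} = v_{3} + v_{8}  ⇒ sig = ⟨2 | 1 1⟩
  P={5,8}:  v_{5} + v_{8} = v_{1} + v_{7}  ⇒ sig = ⟨2 | 1 1⟩
  P={6,8}:  v_{6} + v_{8} = v_{3} + v_{7}  ⇒ sig = ⟨2 | 1 1⟩
  P={4,7}:  v_{4} + v_{7} = 2·v_{8}  ⇒ sig = ⟨2 | 2⟩
  P={2,4}:  v_{2} + v_{4} = 2·v_{1} + 2·v_{3}  ⇒ sig = ⟨2 | 2 2⟩
  P={1,3,7}:  v_{1} + v_{3} + v_{7} = v_{8}  ⇒ sig = ⟨3 | 1⟩
  P={1,3,8}:  v_{1} + v_{3} + v_{8} = v_{4}  ⇒ sig = ⟨3 | 1⟩

Signatures (|P|; sorted positive RHS coefficients), sorted:
    ⟨2 | 0⟩
    ⟨2 | 0⟩
    ⟨2 | 0⟩
    ⟨2 | 1 1⟩
    ⟨2 | 1 1⟩
    ⟨2 | 1 1⟩
    ⟨2 | 1 1⟩
    ⟨2 | 1 1⟩
    ⟨2 | 2⟩
    ⟨2 | 2 2⟩
    ⟨3 | 1⟩
    ⟨3 | 1⟩


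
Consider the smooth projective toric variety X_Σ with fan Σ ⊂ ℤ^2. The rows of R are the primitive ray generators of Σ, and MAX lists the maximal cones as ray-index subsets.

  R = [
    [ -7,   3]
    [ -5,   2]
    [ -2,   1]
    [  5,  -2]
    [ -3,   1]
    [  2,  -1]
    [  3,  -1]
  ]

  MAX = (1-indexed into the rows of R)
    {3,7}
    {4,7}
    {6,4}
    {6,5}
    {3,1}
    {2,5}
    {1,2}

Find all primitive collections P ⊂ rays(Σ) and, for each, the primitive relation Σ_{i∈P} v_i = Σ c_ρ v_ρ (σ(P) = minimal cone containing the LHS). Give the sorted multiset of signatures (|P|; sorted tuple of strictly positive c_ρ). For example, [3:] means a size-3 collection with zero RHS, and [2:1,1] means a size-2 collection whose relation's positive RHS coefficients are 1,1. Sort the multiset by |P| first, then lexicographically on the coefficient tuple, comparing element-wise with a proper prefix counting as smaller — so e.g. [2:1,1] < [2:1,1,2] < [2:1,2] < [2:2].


Σ has 14 primitive collections:

  {2,4}:  v_{2} + v_{4} = 0  →  sig = [2:]
  {3,6}:  v_{3} + v_{6} = 0  →  sig = [2:]
  {5,7}:  v_{5} + v_{7} = 0  →  sig = [2:]
  {1,4}:  v_{1} + v_{4} = v_{3}  →  sig = [2:1]
  {1,6}:  v_{1} + v_{6} = v_{2}  →  sig = [2:1]
  {2,3}:  v_{2} + v_{3} = v_{1}  →  sig = [2:1]
  {2,6}:  v_{2} + v_{6} = v_{5}  →  sig = [2:1]
  {2,7}:  v_{2} + v_{7} = v_{3}  →  sig = [2:1]
  {3,4}:  v_{3} + v_{4} = v_{7}  →  sig = [2:1]
  {3,5}:  v_{3} + v_{5} = v_{2}  →  sig = [2:1]
  {4,5}:  v_{4} + v_{5} = v_{6}  →  sig = [2:1]
  {6,7}:  v_{6} + v_{7} = v_{4}  →  sig = [2:1]
  {1,5}:  v_{1} + v_{5} = 2·v_{2}  →  sig = [2:2]
  {1,7}:  v_{1} + v_{7} = 2·v_{3}  →  sig = [2:2]

Signatures (|P|; sorted positive RHS coefficients), sorted:
[[2:], [2:], [2:], [2:1], [2:1], [2:1], [2:1], [2:1], [2:1], [2:1], [2:1], [2:1], [2:2], [2:2]]


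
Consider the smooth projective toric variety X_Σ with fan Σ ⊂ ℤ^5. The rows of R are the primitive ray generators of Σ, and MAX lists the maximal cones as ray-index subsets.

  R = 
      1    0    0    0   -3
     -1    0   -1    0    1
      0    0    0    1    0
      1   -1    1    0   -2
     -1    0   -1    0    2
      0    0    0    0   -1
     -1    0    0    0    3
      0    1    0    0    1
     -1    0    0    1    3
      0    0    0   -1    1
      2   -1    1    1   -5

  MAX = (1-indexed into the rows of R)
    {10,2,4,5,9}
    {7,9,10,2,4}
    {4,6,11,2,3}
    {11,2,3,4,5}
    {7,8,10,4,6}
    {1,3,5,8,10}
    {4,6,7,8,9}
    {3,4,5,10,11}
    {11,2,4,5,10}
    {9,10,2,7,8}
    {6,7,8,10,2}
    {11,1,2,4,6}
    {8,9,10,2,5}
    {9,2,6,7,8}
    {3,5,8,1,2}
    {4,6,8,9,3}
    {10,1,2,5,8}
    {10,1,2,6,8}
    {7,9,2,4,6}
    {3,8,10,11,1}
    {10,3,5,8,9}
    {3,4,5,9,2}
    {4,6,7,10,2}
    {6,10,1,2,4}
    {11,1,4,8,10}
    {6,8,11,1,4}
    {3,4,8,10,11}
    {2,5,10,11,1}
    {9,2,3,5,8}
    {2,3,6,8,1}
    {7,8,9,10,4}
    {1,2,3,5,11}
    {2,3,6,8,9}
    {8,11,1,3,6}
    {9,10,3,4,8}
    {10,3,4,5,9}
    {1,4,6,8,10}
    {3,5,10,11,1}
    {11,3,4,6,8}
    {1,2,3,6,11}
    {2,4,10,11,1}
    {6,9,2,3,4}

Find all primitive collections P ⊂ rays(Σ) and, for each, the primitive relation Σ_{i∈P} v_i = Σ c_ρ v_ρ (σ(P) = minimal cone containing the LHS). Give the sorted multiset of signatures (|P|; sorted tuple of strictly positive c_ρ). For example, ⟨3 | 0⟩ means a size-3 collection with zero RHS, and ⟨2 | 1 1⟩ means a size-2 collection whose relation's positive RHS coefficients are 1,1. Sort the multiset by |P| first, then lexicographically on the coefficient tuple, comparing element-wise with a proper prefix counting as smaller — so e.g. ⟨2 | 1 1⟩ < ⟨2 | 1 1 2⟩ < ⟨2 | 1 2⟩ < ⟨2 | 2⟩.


Primitive collections (17):

  • {1,7}:  v_{1} + v_{7} = 0  ⟹  sig = ⟨2 | 0⟩
  • {1,9}:  v_{1} + v_{9} = v_{3}  ⟹  sig = ⟨2 | 1⟩
  • {3,7}:  v_{3} + v_{7} = v_{9}  ⟹  sig = ⟨2 | 1⟩
  • {5,6}:  v_{5} + v_{6} = v_{2}  ⟹  sig = ⟨2 | 1⟩
  • {7,11}:  v_{7} + v_{11} = v_{3} + v_{4}  ⟹  sig = ⟨2 | 1 1⟩
  • {5,7}:  v_{5} + v_{7} = v_{2} + v_{9} + v_{10}  ⟹  sig = ⟨2 | 1 1 1⟩
  • {9,11}:  v_{9} + v_{11} = 2·v_{3} + v_{4}  ⟹  sig = ⟨2 | 1 2⟩
  • {2,4,8}:  v_{2} + v_{4} + v_{8} = 0  ⟹  sig = ⟨3 | 0⟩
  • {3,6,10}:  v_{3} + v_{6} + v_{10} = 0  ⟹  sig = ⟨3 | 0⟩
  • {1,3,4}:  v_{1} + v_{3} + v_{4} = v_{11}  ⟹  sig = ⟨3 | 1⟩
  • {2,3,10}:  v_{2} + v_{3} + v_{10} = v_{5}  ⟹  sig = ⟨3 | 1⟩
  • {6,9,10}:  v_{6} + v_{9} + v_{10} = v_{7}  ⟹  sig = ⟨3 | 1⟩
  • {2,8,11}:  v_{2} + v_{8} + v_{11} = v_{1} + v_{3}  ⟹  sig = ⟨3 | 1 1⟩
  • {4,5,8}:  v_{4} + v_{5} + v_{8} = v_{3} + v_{10}  ⟹  sig = ⟨3 | 1 1⟩
  • {6,10,11}:  v_{6} + v_{10} + v_{11} = v_{1} + v_{4}  ⟹  sig = ⟨3 | 1 1⟩
  • {1,4,5}:  v_{1} + v_{4} + v_{5} = v_{2} + v_{10} + v_{11}  ⟹  sig = ⟨3 | 1 1 1⟩
  • {5,8,11}:  v_{5} + v_{8} + v_{11} = v_{1} + 2·v_{3} + v_{10}  ⟹  sig = ⟨3 | 1 1 2⟩

Hence PRS(X_Σ) =
    ⟨2 | 0⟩
    ⟨2 | 1⟩
    ⟨2 | 1⟩
    ⟨2 | 1⟩
    ⟨2 | 1 1⟩
    ⟨2 | 1 1 1⟩
    ⟨2 | 1 2⟩
    ⟨3 | 0⟩
    ⟨3 | 0⟩
    ⟨3 | 1⟩
    ⟨3 | 1⟩
    ⟨3 | 1⟩
    ⟨3 | 1 1⟩
    ⟨3 | 1 1⟩
    ⟨3 | 1 1⟩
    ⟨3 | 1 1 1⟩
    ⟨3 | 1 1 2⟩


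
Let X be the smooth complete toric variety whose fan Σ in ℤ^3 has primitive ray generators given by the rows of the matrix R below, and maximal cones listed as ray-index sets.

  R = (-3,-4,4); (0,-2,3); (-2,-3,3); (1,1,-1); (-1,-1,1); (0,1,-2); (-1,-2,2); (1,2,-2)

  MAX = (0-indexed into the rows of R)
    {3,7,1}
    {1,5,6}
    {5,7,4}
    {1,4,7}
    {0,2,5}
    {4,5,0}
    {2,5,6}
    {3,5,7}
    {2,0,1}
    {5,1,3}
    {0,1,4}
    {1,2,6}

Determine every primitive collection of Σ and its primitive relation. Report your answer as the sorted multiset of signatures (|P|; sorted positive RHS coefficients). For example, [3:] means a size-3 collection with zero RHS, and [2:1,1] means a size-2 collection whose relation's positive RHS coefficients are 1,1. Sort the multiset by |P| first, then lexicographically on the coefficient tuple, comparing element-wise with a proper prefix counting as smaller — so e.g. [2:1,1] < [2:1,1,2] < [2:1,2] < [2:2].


Primitive collections (14):

  P={3,4}:  v_{3} + v_{4} = 0  so sig = [2:]
  P={6,7}:  v_{6} + v_{7} = 0  so sig = [2:]
  P={0,3}:  v_{0} + v_{3} = v_{2}  so sig = [2:1]
  P={2,3}:  v_{2} + v_{3} = v_{6}  so sig = [2:1]
  P={2,4}:  v_{2} + v_{4} = v_{0}  so sig = [2:1]
  P={2,7}:  v_{2} + v_{7} = v_{4}  so sig = [2:1]
  P={4,6}:  v_{4} + v_{6} = v_{2}  so sig = [2:1]
  P={3,6}:  v_{3} + v_{6} = v_{1} + v_{5}  so sig = [2:1,1]
  P={0,6}:  v_{0} + v_{6} = 2·v_{2}  so sig = [2:2]
  P={0,7}:  v_{0} + v_{7} = 2·v_{4}  so sig = [2:2]
  P={1,4,5}:  v_{1} + v_{4} + v_{5} = v_{6}  so sig = [3:1]
  P={1,5,7}:  v_{1} + v_{5} + v_{7} = v_{3}  so sig = [3:1]
  P={0,1,5}:  v_{0} + v_{1} + v_{5} = v_{2} + v_{6}  so sig = [3:1,1]
  P={1,2,5}:  v_{1} + v_{2} + v_{5} = 2·v_{6}  so sig = [3:2]

Sorted signature multiset PRS(X):
[[2:], [2:], [2:1], [2:1], [2:1], [2:1], [2:1], [2:1,1], [2:2], [2:2], [3:1], [3:1], [3:1,1], [3:2]]


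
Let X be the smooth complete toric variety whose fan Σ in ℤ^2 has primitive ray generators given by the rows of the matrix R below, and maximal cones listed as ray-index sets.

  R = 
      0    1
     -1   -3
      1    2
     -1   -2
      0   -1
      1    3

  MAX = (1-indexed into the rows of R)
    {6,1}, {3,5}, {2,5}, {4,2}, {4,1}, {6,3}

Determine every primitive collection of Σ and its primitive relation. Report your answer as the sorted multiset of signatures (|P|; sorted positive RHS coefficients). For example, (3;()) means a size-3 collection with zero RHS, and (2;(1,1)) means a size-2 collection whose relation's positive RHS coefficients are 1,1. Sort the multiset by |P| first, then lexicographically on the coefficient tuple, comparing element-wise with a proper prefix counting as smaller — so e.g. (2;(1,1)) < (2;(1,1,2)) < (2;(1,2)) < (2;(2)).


Minimal non-faces — 9 found among 6 rays, 6 max cones:

  • {1,5}:  v_{1} + v_{5} = 0  ⟹  sig = (2;())
  • {2,6}:  v_{2} + v_{6} = 0  ⟹  sig = (2;())
  • {3,4}:  v_{3} + v_{4} = 0  ⟹  sig = (2;())
  • {1,2}:  v_{1} + v_{2} = v_{4}  ⟹  sig = (2;(1))
  • {1,3}:  v_{1} + v_{3} = v_{6}  ⟹  sig = (2;(1))
  • {2,3}:  v_{2} + v_{3} = v_{5}  ⟹  sig = (2;(1))
  • {4,5}:  v_{4} + v_{5} = v_{2}  ⟹  sig = (2;(1))
  • {4,6}:  v_{4} + v_{6} = v_{1}  ⟹  sig = (2;(1))
  • {5,6}:  v_{5} + v_{6} = v_{3}  ⟹  sig = (2;(1))

Signatures (|P|; sorted positive RHS coefficients), sorted:
{ (2;()) ×3,  (2;(1)) ×6 }


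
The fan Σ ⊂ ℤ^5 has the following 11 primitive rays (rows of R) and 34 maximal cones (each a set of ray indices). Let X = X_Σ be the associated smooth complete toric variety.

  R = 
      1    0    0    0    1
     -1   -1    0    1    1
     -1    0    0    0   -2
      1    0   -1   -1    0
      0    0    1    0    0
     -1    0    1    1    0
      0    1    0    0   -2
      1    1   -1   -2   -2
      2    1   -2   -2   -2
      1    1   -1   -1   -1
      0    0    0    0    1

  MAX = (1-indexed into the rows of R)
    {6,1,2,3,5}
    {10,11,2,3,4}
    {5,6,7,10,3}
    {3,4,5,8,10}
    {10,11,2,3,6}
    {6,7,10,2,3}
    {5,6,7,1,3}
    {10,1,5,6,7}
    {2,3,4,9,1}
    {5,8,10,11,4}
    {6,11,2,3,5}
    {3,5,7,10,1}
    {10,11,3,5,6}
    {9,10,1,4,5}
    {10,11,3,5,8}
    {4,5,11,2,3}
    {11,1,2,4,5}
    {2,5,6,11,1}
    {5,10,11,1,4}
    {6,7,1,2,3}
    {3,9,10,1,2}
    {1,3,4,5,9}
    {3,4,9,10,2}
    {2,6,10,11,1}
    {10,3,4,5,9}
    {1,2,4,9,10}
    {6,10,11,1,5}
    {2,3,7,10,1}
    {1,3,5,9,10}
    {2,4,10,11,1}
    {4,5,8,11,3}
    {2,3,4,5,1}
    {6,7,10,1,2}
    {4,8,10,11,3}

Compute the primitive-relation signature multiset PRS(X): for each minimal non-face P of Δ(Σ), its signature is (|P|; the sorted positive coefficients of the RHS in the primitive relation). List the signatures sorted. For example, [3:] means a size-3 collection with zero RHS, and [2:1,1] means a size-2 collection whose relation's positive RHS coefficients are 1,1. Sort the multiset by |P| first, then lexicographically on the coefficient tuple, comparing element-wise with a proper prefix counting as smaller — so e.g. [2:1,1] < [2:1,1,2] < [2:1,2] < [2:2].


Primitive collections (18):

  P = {4,6}:  v_{4} + v_{6} = 0  so sig = [2:]
  P = {7,11}:  v_{7} + v_{11} = v_{6} + v_{10}  so sig = [2:1,1]
  P = {9,11}:  v_{9} + v_{11} = v_{4} + v_{10}  so sig = [2:1,1]
  P = {1,8}:  v_{1} + v_{8} = v_{4} + v_{5} + v_{10}  so sig = [2:1,1,1]
  P = {2,8}:  v_{2} + v_{8} = v_{3} + v_{4} + v_{11}  so sig = [2:1,1,1]
  P = {4,7}:  v_{4} + v_{7} = v_{1} + v_{3} + v_{10}  so sig = [2:1,1,1]
  P = {6,9}:  v_{6} + v_{9} = v_{1} + v_{3} + v_{10}  so sig = [2:1,1,1]
  P = {6,8}:  v_{6} + v_{8} = v_{3} + v_{5} + v_{10} + v_{11}  so sig = [2:1,1,1,1]
  P = {7,8}:  v_{7} + v_{8} = v_{3} + v_{5} + 2·v_{10}  so sig = [2:1,1,2]
  P = {8,9}:  v_{8} + v_{9} = v_{3} + 2·v_{4} + v_{5} + 2·v_{10}  so sig = [2:1,1,2,2]
  P = {7,9}:  v_{7} + v_{9} = 2·v_{1} + 2·v_{3} + 2·v_{10}  so sig = [2:2,2,2]
  P = {1,3,11}:  v_{1} + v_{3} + v_{11} = 0  so sig = [3:]
  P = {2,5,10}:  v_{2} + v_{5} + v_{10} = 0  so sig = [3:]
  P = {2,5,7}:  v_{2} + v_{5} + v_{7} = v_{1} + v_{3} + v_{6}  so sig = [3:1,1,1]
  P = {2,5,9}:  v_{2} + v_{5} + v_{9} = v_{1} + v_{3} + v_{4}  so sig = [3:1,1,1]
  P = {1,3,4,10}:  v_{1} + v_{3} + v_{4} + v_{10} = v_{9}  so sig = [4:1]
  P = {1,3,6,10}:  v_{1} + v_{3} + v_{6} + v_{10} = v_{7}  so sig = [4:1]
  P = {3,4,5,10,11}:  v_{3} + v_{4} + v_{5} + v_{10} + v_{11} = v_{8}  so sig = [5:1]

Sorted signature multiset PRS(X):
{ [2:],  [2:1,1] ×2,  [2:1,1,1] ×4,  [2:1,1,1,1],  [2:1,1,2],  [2:1,1,2,2],  [2:2,2,2],  [3:] ×2,  [3:1,1,1] ×2,  [4:1] ×2,  [5:1] }
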